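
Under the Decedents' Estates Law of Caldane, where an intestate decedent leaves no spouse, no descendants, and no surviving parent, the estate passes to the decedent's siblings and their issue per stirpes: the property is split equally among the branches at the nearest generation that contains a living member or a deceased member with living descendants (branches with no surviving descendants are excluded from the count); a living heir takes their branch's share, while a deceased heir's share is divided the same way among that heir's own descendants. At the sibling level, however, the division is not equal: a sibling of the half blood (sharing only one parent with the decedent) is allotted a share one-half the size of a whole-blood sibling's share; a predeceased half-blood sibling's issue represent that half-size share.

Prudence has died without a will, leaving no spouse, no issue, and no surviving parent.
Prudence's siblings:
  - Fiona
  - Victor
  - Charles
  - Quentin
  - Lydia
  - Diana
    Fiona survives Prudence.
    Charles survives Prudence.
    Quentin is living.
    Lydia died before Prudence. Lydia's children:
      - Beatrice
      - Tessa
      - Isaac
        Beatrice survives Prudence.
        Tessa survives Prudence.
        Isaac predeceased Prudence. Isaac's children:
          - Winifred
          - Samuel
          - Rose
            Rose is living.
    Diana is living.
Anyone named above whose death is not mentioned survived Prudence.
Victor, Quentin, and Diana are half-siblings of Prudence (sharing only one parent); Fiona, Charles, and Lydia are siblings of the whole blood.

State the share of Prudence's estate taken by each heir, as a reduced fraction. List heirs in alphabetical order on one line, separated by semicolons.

No spouse, descendants, or parent survives, so the estate passes to Prudence's siblings per stirpes.
Half-blood siblings count for one-half the weight of whole-blood siblings at the initial division.
Dividing 1 in proportion to weights (total weight 9/2): Fiona (weight 1) → 2/9; Victor (weight 1/2) → 1/9; Charles (weight 1) → 2/9; Quentin (weight 1/2) → 1/9; Lydia (weight 1) → 2/9; Diana (weight 1/2) → 1/9.
Fiona is living and takes 2/9.
Victor is living and takes 1/9.
Charles is living and takes 2/9.
Quentin is living and takes 1/9.
Lydia predeceased; the 2/9 allotted to Lydia's branch passes to Lydia's issue by representation.
The 2/9 is divided into 3 equal shares of 2/27 among Beatrice, Tessa, Isaac.
Beatrice is living and takes 2/27.
Tessa is living and takes 2/27.
Isaac predeceased; the 2/27 allotted to Isaac's branch passes to Isaac's issue by representation.
The 2/27 is divided into 3 equal shares of 2/81 among Winifred, Samuel, Rose.
Winifred is living and takes 2/81.
Samuel is living and takes 2/81.
Rose is living and takes 2/81.
Diana is living and takes 1/9.

Beatrice 2/27; Charles 2/9; Diana 1/9; Fiona 2/9; Quentin 1/9; Rose 2/81; Samuel 2/81; Tessa 2/27; Victor 1/9; Winifred 2/81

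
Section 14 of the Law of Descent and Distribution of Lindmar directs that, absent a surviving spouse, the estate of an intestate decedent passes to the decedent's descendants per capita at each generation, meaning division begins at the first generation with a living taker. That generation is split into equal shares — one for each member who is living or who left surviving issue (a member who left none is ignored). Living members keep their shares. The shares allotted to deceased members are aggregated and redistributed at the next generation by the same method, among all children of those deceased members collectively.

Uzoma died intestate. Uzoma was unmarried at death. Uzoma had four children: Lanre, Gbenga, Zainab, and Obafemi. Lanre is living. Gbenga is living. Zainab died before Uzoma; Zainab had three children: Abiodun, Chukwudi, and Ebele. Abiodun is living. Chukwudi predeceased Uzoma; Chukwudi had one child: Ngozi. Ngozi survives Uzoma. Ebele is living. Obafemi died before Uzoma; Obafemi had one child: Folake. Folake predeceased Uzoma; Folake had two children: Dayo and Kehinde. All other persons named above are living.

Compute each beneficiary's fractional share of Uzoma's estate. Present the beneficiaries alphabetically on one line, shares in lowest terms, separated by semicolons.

There is no surviving spouse, so the entire estate passes to Uzoma's descendants per capita at each generation.
At generation 1 (Lanre, Gbenga, Zainab, Obafemi) there are 4 shares of (1)/4 = 1/4 each.
Living: Lanre and Gbenga — each takes 1/4.
Deceased: Zainab and Obafemi. Their combined 1/2 is pooled and carried to generation 2.
At generation 2 (Abiodun, Chukwudi, Ebele, Folake) there are 4 shares of (1/2)/4 = 1/8 each.
Living: Abiodun and Ebele — each takes 1/8.
Deceased: Chukwudi and Folake. Their combined 1/4 is pooled and carried to generation 3.
At generation 3 (Ngozi, Dayo, Kehinde) there are 3 shares of (1/4)/3 = 1/12 each.
Living: Ngozi, Dayo, and Kehinde — each takes 1/12.

Abiodun 1/8; Dayo 1/12; Ebele 1/8; Gbenga 1/4; Kehinde 1/12; Lanre 1/4; Ngozi 1/12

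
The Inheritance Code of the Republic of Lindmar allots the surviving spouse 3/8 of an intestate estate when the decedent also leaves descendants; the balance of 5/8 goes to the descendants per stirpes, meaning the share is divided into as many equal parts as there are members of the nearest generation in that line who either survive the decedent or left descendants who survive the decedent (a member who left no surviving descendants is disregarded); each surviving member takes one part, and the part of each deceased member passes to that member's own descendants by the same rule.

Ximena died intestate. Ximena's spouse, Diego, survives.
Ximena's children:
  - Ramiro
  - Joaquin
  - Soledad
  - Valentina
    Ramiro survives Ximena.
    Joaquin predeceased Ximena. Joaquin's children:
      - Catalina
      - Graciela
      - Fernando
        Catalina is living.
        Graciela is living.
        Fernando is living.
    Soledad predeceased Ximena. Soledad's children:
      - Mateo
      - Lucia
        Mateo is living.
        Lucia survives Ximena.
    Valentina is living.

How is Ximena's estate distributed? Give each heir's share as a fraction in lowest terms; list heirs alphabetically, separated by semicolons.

Catalina 5/96; Diego 3/8; Fernando 5/96; Graciela 5/96; Lucia 5/64; Mateo 5/64; Ramiro 5/32; Valentina 5/32

Diego, as surviving spouse, takes 3/8.
The remaining 5/8 passes to Ximena's descendants per stirpes.
The 5/8 is divided into 4 equal shares of 5/32 among Ramiro, Joaquin, Soledad, Valentina.
Ramiro is living and takes 5/32.
Joaquin predeceased; the 5/32 allotted to Joaquin's branch passes to Joaquin's issue by representation.
The 5/32 is divided into 3 equal shares of 5/96 among Catalina, Graciela, Fernando.
Catalina is living and takes 5/96.
Graciela is living and takes 5/96.
Fernando is living and takes 5/96.
Soledad predeceased; the 5/32 allotted to Soledad's branch passes to Soledad's issue by representation.
The 5/32 is divided into 2 equal shares of 5/64 among Mateo, Lucia.
Mateo is living and takes 5/64.
Lucia is living and takes 5/64.
Valentina is living and takes 5/32.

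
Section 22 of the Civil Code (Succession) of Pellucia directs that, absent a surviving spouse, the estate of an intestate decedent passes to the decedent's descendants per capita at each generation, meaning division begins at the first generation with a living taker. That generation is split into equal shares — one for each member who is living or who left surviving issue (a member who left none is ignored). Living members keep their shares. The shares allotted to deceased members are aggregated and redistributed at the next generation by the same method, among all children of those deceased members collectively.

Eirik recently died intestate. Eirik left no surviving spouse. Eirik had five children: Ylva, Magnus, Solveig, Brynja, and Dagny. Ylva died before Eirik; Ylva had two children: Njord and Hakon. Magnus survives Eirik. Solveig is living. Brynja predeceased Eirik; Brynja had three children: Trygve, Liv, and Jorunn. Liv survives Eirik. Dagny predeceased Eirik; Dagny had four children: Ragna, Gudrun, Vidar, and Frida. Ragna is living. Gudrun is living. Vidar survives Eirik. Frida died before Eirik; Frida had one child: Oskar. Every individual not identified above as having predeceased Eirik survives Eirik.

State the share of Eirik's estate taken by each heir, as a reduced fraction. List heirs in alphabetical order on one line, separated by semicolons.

There is no surviving spouse, so the entire estate passes to Eirik's descendants per capita at each generation.
At generation 1 (Ylva, Magnus, Solveig, Brynja, Dagny) there are 5 shares of (1)/5 = 1/5 each.
Living: Magnus and Solveig — each takes 1/5.
Deceased: Ylva, Brynja, and Dagny. Their combined 3/5 is pooled and carried to generation 2.
At generation 2 (Njord, Hakon, Trygve, Liv, Jorunn, Ragna, Gudrun, Vidar, Frida) there are 9 shares of (3/5)/9 = 1/15 each.
Living: Njord, Hakon, Trygve, Liv, Jorunn, Ragna, Gudrun, and Vidar — each takes 1/15.
Deceased: Frida. That 1/15 share is carried to generation 3.
At generation 3 (Oskar) there are 1 shares of (1/15)/1 = 1/15 each.
Living: Oskar — each takes 1/15.

Gudrun 1/15; Hakon 1/15; Jorunn 1/15; Liv 1/15; Magnus 1/5; Njord 1/15; Oskar 1/15; Ragna 1/15; Solveig 1/5; Trygve 1/15; Vidar 1/15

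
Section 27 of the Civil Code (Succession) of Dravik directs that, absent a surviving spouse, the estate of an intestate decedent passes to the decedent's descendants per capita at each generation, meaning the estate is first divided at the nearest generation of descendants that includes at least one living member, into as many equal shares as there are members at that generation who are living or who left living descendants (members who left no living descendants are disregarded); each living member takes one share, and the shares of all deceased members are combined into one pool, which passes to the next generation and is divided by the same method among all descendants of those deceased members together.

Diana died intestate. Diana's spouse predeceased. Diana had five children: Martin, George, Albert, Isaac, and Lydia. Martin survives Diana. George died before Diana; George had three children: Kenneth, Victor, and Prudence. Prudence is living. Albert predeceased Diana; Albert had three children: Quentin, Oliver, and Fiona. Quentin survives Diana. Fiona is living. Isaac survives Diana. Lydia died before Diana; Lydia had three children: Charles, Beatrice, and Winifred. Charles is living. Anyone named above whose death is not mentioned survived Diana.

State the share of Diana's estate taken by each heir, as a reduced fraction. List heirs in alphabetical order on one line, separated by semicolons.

Beatrice 1/15; Charles 1/15; Fiona 1/15; Isaac 1/5; Kenneth 1/15; Martin 1/5; Oliver 1/15; Prudence 1/15; Quentin 1/15; Victor 1/15; Winifred 1/15

There is no surviving spouse, so the entire estate passes to Diana's descendants per capita at each generation.
At generation 1 (Martin, George, Albert, Isaac, Lydia) there are 5 shares of (1)/5 = 1/5 each.
Living: Martin and Isaac — each takes 1/5.
Deceased: George, Albert, and Lydia. Their combined 3/5 is pooled and carried to generation 2.
At generation 2 (Kenneth, Victor, Prudence, Quentin, Oliver, Fiona, Charles, Beatrice, Winifred) there are 9 shares of (3/5)/9 = 1/15 each.
Living: Kenneth, Victor, Prudence, Quentin, Oliver, Fiona, Charles, Beatrice, and Winifred — each takes 1/15.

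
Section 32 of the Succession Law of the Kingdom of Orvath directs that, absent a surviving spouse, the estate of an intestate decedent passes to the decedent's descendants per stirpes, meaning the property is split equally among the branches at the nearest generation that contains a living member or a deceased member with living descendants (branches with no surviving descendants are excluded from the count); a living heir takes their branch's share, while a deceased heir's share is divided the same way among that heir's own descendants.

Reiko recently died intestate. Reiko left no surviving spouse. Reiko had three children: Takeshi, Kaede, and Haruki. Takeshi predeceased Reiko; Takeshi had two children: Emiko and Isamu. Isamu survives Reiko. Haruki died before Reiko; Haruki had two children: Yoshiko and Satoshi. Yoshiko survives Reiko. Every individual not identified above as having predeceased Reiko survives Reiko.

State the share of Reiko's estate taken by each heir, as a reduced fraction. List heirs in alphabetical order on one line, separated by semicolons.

There is no surviving spouse, so the entire estate passes to Reiko's descendants per stirpes.
The estate is divided into 3 equal shares of 1/3 among Takeshi, Kaede, Haruki.
Takeshi predeceased; the 1/3 allotted to Takeshi's branch passes to Takeshi's issue by representation.
The 1/3 is divided into 2 equal shares of 1/6 among Emiko, Isamu.
Emiko is living and takes 1/6.
Isamu is living and takes 1/6.
Kaede is living and takes 1/3.
Haruki predeceased; the 1/3 allotted to Haruki's branch passes to Haruki's issue by representation.
The 1/3 is divided into 2 equal shares of 1/6 among Yoshiko, Satoshi.
Yoshiko is living and takes 1/6.
Satoshi is living and takes 1/6.

Emiko 1/6; Isamu 1/6; Kaede 1/3; Satoshi 1/6; Yoshiko 1/6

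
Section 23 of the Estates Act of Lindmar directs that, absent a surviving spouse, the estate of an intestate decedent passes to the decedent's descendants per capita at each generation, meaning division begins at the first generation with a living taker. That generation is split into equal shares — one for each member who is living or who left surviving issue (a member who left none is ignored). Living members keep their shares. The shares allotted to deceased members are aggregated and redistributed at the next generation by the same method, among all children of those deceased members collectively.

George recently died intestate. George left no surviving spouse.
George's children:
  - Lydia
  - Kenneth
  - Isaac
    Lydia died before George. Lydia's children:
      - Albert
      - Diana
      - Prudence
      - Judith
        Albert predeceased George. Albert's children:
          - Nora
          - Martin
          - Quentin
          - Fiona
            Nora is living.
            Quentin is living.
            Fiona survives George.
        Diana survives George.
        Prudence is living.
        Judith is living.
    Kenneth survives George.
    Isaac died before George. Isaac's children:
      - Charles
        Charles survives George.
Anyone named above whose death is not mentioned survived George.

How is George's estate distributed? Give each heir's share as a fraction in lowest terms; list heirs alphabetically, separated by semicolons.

Charles 2/15; Diana 2/15; Fiona 1/30; Judith 2/15; Kenneth 1/3; Martin 1/30; Nora 1/30; Prudence 2/15; Quentin 1/30

There is no surviving spouse, so the entire estate passes to George's descendants per capita at each generation.
At generation 1 (Lydia, Kenneth, Isaac) there are 3 shares of (1)/3 = 1/3 each.
Living: Kenneth — each takes 1/3.
Deceased: Lydia and Isaac. Their combined 2/3 is pooled and carried to generation 2.
At generation 2 (Albert, Diana, Prudence, Judith, Charles) there are 5 shares of (2/3)/5 = 2/15 each.
Living: Diana, Prudence, Judith, and Charles — each takes 2/15.
Deceased: Albert. That 2/15 share is carried to generation 3.
At generation 3 (Nora, Martin, Quentin, Fiona) there are 4 shares of (2/15)/4 = 1/30 each.
Living: Nora, Martin, Quentin, and Fiona — each takes 1/30.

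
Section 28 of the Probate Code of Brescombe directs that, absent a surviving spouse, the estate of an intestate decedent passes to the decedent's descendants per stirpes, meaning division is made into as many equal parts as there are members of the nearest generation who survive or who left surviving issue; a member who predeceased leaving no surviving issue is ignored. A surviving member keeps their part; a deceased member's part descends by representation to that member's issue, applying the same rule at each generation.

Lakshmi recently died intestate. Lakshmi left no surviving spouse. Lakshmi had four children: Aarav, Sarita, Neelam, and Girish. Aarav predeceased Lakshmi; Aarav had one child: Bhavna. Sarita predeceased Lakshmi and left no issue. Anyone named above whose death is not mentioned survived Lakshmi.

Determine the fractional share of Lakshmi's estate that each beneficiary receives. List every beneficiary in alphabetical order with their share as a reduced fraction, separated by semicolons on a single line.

Bhavna 1/3; Girish 1/3; Neelam 1/3

There is no surviving spouse, so the entire estate passes to Lakshmi's descendants per stirpes.
Sarita left no surviving issue, so that branch lapses and is disregarded.
The estate is divided into 3 equal shares of 1/3 among Aarav, Neelam, Girish.
Aarav predeceased; the 1/3 allotted to Aarav's branch passes to Aarav's issue by representation.
Bhavna is the sole taker at this level and receives the full 1/3.
Neelam is living and takes 1/3.
Girish is living and takes 1/3.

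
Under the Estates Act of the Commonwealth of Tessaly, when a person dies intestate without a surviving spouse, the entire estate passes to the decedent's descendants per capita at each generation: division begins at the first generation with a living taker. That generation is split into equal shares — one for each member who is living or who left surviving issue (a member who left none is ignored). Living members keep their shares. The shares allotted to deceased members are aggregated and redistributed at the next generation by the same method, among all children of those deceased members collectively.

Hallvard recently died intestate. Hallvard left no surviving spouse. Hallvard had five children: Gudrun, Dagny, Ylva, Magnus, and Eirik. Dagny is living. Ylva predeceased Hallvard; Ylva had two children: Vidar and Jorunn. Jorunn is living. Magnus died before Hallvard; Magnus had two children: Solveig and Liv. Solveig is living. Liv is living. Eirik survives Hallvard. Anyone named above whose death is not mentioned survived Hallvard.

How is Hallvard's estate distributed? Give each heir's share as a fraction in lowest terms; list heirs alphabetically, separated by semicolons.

Dagny 1/5; Eirik 1/5; Gudrun 1/5; Jorunn 1/10; Liv 1/10; Solveig 1/10; Vidar 1/10

There is no surviving spouse, so the entire estate passes to Hallvard's descendants per capita at each generation.
At generation 1 (Gudrun, Dagny, Ylva, Magnus, Eirik) there are 5 shares of (1)/5 = 1/5 each.
Living: Gudrun, Dagny, and Eirik — each takes 1/5.
Deceased: Ylva and Magnus. Their combined 2/5 is pooled and carried to generation 2.
At generation 2 (Vidar, Jorunn, Solveig, Liv) there are 4 shares of (2/5)/4 = 1/10 each.
Living: Vidar, Jorunn, Solveig, and Liv — each takes 1/10.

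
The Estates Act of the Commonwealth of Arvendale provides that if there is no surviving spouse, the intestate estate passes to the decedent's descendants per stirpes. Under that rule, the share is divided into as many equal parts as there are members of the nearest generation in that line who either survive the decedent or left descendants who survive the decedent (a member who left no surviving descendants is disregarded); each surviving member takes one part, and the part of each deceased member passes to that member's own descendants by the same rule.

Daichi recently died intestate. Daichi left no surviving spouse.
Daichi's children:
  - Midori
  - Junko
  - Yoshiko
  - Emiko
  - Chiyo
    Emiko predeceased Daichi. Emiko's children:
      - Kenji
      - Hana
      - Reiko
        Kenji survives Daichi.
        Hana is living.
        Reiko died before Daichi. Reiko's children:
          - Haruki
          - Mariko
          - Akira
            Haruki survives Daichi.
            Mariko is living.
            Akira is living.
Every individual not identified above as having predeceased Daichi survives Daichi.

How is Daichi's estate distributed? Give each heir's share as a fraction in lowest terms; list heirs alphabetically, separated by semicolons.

Akira 1/45; Chiyo 1/5; Hana 1/15; Haruki 1/45; Junko 1/5; Kenji 1/15; Mariko 1/45; Midori 1/5; Yoshiko 1/5

There is no surviving spouse, so the entire estate passes to Daichi's descendants per stirpes.
The estate is divided into 5 equal shares of 1/5 among Midori, Junko, Yoshiko, Emiko, Chiyo.
Midori is living and takes 1/5.
Junko is living and takes 1/5.
Yoshiko is living and takes 1/5.
Emiko predeceased; the 1/5 allotted to Emiko's branch passes to Emiko's issue by representation.
The 1/5 is divided into 3 equal shares of 1/15 among Kenji, Hana, Reiko.
Kenji is living and takes 1/15.
Hana is living and takes 1/15.
Reiko predeceased; the 1/15 allotted to Reiko's branch passes to Reiko's issue by representation.
The 1/15 is divided into 3 equal shares of 1/45 among Haruki, Mariko, Akira.
Haruki is living and takes 1/45.
Mariko is living and takes 1/45.
Akira is living and takes 1/45.
Chiyo is living and takes 1/5.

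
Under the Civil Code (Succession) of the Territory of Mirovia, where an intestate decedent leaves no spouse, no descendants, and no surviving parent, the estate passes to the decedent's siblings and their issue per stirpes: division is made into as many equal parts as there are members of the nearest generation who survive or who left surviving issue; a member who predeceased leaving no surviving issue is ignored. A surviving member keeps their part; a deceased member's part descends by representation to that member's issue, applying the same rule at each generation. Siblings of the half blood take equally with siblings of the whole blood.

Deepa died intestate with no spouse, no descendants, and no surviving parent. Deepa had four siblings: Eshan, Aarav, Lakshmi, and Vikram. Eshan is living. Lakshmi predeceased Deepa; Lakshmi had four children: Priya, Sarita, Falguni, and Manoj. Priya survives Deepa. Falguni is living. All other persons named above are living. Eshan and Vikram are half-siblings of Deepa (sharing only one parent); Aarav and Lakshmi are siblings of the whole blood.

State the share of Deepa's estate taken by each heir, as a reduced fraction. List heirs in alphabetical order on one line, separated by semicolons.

No spouse, descendants, or parent survives, so the estate passes to Deepa's siblings per stirpes.
Half-blood and whole-blood siblings take equally under the stated rule.
The estate is divided into 4 equal shares of 1/4 among Eshan, Aarav, Lakshmi, Vikram.
Eshan is living and takes 1/4.
Aarav is living and takes 1/4.
Lakshmi predeceased; the 1/4 allotted to Lakshmi's branch passes to Lakshmi's issue by representation.
The 1/4 is divided into 4 equal shares of 1/16 among Priya, Sarita, Falguni, Manoj.
Priya is living and takes 1/16.
Sarita is living and takes 1/16.
Falguni is living and takes 1/16.
Manoj is living and takes 1/16.
Vikram is living and takes 1/4.

Aarav 1/4; Eshan 1/4; Falguni 1/16; Manoj 1/16; Priya 1/16; Sarita 1/16; Vikram 1/4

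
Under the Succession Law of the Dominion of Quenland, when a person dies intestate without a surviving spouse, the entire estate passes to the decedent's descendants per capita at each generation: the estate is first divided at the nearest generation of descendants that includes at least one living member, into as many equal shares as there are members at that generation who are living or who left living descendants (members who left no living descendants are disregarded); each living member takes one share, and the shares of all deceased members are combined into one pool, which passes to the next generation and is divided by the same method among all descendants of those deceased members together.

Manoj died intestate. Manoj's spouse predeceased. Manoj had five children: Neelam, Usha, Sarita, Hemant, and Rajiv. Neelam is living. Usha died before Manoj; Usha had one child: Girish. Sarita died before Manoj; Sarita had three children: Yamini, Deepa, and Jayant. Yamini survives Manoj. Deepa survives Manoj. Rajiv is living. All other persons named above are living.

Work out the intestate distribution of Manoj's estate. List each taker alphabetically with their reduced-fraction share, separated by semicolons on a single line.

There is no surviving spouse, so the entire estate passes to Manoj's descendants per capita at each generation.
At generation 1 (Neelam, Usha, Sarita, Hemant, Rajiv) there are 5 shares of (1)/5 = 1/5 each.
Living: Neelam, Hemant, and Rajiv — each takes 1/5.
Deceased: Usha and Sarita. Their combined 2/5 is pooled and carried to generation 2.
At generation 2 (Girish, Yamini, Deepa, Jayant) there are 4 shares of (2/5)/4 = 1/10 each.
Living: Girish, Yamini, Deepa, and Jayant — each takes 1/10.

Deepa 1/10; Girish 1/10; Hemant 1/5; Jayant 1/10; Neelam 1/5; Rajiv 1/5; Yamini 1/10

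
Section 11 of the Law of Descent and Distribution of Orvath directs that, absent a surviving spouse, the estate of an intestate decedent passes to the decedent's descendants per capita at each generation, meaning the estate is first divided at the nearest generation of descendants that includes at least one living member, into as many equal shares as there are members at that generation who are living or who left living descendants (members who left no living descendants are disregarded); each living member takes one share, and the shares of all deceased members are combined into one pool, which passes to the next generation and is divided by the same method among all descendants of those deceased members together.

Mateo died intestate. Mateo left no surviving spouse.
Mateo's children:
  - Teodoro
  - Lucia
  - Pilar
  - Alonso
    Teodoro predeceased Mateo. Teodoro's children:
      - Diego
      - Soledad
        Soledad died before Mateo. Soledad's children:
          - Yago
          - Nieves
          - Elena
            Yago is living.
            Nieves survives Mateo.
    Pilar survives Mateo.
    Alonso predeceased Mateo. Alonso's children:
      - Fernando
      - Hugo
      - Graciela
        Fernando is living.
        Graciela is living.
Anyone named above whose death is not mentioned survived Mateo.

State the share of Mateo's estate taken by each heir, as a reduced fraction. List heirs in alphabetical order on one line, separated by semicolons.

Diego 1/10; Elena 1/30; Fernando 1/10; Graciela 1/10; Hugo 1/10; Lucia 1/4; Nieves 1/30; Pilar 1/4; Yago 1/30

There is no surviving spouse, so the entire estate passes to Mateo's descendants per capita at each generation.
At generation 1 (Teodoro, Lucia, Pilar, Alonso) there are 4 shares of (1)/4 = 1/4 each.
Living: Lucia and Pilar — each takes 1/4.
Deceased: Teodoro and Alonso. Their combined 1/2 is pooled and carried to generation 2.
At generation 2 (Diego, Soledad, Fernando, Hugo, Graciela) there are 5 shares of (1/2)/5 = 1/10 each.
Living: Diego, Fernando, Hugo, and Graciela — each takes 1/10.
Deceased: Soledad. That 1/10 share is carried to generation 3.
At generation 3 (Yago, Nieves, Elena) there are 3 shares of (1/10)/3 = 1/30 each.
Living: Yago, Nieves, and Elena — each takes 1/30.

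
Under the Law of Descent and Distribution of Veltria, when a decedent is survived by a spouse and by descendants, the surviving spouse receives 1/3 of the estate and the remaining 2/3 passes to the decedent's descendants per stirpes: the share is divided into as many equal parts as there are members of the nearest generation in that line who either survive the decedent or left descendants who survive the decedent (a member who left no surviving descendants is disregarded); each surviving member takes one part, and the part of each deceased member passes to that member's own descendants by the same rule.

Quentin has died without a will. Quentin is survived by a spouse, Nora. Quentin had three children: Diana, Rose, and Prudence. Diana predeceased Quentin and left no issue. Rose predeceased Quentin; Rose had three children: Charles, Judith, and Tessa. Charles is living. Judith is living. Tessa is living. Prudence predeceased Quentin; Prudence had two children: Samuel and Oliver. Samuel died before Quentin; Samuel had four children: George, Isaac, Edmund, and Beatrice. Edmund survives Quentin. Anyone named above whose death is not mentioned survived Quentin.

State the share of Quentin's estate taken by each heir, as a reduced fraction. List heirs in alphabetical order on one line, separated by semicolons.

Beatrice 1/24; Charles 1/9; Edmund 1/24; George 1/24; Isaac 1/24; Judith 1/9; Nora 1/3; Oliver 1/6; Tessa 1/9

Nora, as surviving spouse, takes 1/3.
The remaining 2/3 passes to Quentin's descendants per stirpes.
Diana left no surviving issue, so that branch lapses and is disregarded.
The 2/3 is divided into 2 equal shares of 1/3 among Rose, Prudence.
Rose predeceased; the 1/3 allotted to Rose's branch passes to Rose's issue by representation.
The 1/3 is divided into 3 equal shares of 1/9 among Charles, Judith, Tessa.
Charles is living and takes 1/9.
Judith is living and takes 1/9.
Tessa is living and takes 1/9.
Prudence predeceased; the 1/3 allotted to Prudence's branch passes to Prudence's issue by representation.
The 1/3 is divided into 2 equal shares of 1/6 among Samuel, Oliver.
Samuel predeceased; the 1/6 allotted to Samuel's branch passes to Samuel's issue by representation.
The 1/6 is divided into 4 equal shares of 1/24 among George, Isaac, Edmund, Beatrice.
George is living and takes 1/24.
Isaac is living and takes 1/24.
Edmund is living and takes 1/24.
Beatrice is living and takes 1/24.
Oliver is living and takes 1/6.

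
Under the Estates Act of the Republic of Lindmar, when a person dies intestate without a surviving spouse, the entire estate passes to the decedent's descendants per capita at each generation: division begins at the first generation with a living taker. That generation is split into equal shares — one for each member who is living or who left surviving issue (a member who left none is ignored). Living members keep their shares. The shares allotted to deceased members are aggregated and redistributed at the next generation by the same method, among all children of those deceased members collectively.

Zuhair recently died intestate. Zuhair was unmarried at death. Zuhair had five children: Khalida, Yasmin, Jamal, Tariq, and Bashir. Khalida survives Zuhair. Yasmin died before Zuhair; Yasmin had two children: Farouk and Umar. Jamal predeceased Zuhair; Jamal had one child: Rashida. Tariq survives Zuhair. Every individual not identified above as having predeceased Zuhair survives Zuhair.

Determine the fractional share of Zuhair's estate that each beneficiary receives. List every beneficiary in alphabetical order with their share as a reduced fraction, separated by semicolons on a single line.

There is no surviving spouse, so the entire estate passes to Zuhair's descendants per capita at each generation.
At generation 1 (Khalida, Yasmin, Jamal, Tariq, Bashir) there are 5 shares of (1)/5 = 1/5 each.
Living: Khalida, Tariq, and Bashir — each takes 1/5.
Deceased: Yasmin and Jamal. Their combined 2/5 is pooled and carried to generation 2.
At generation 2 (Farouk, Umar, Rashida) there are 3 shares of (2/5)/3 = 2/15 each.
Living: Farouk, Umar, and Rashida — each takes 2/15.

Bashir 1/5; Farouk 2/15; Khalida 1/5; Rashida 2/15; Tariq 1/5; Umar 2/15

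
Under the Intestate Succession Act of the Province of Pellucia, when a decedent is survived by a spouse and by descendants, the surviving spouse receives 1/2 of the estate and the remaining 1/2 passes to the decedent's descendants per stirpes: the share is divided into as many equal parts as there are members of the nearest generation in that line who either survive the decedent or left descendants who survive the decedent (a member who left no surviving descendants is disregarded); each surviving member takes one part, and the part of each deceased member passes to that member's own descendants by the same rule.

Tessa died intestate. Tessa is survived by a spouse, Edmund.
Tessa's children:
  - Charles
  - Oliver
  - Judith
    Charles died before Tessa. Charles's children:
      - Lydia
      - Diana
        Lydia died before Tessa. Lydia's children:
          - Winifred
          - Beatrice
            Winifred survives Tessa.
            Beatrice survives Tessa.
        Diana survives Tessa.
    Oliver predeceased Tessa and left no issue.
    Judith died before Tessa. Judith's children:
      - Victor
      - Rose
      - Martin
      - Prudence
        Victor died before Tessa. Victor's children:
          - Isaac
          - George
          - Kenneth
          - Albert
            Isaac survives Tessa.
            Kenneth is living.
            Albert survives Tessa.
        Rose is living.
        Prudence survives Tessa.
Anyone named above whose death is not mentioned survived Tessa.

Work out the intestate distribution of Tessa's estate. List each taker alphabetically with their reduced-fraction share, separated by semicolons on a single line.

Edmund, as surviving spouse, takes 1/2.
The remaining 1/2 passes to Tessa's descendants per stirpes.
Oliver left no surviving issue, so that branch lapses and is disregarded.
The 1/2 is divided into 2 equal shares of 1/4 among Charles, Judith.
Charles predeceased; the 1/4 allotted to Charles's branch passes to Charles's issue by representation.
The 1/4 is divided into 2 equal shares of 1/8 among Lydia, Diana.
Lydia predeceased; the 1/8 allotted to Lydia's branch passes to Lydia's issue by representation.
The 1/8 is divided into 2 equal shares of 1/16 among Winifred, Beatrice.
Winifred is living and takes 1/16.
Beatrice is living and takes 1/16.
Diana is living and takes 1/8.
Judith predeceased; the 1/4 allotted to Judith's branch passes to Judith's issue by representation.
The 1/4 is divided into 4 equal shares of 1/16 among Victor, Rose, Martin, Prudence.
Victor predeceased; the 1/16 allotted to Victor's branch passes to Victor's issue by representation.
The 1/16 is divided into 4 equal shares of 1/64 among Isaac, George, Kenneth, Albert.
Isaac is living and takes 1/64.
George is living and takes 1/64.
Kenneth is living and takes 1/64.
Albert is living and takes 1/64.
Rose is living and takes 1/16.
Martin is living and takes 1/16.
Prudence is living and takes 1/16.

Albert 1/64; Beatrice 1/16; Diana 1/8; Edmund 1/2; George 1/64; Isaac 1/64; Kenneth 1/64; Martin 1/16; Prudence 1/16; Rose 1/16; Winifred 1/16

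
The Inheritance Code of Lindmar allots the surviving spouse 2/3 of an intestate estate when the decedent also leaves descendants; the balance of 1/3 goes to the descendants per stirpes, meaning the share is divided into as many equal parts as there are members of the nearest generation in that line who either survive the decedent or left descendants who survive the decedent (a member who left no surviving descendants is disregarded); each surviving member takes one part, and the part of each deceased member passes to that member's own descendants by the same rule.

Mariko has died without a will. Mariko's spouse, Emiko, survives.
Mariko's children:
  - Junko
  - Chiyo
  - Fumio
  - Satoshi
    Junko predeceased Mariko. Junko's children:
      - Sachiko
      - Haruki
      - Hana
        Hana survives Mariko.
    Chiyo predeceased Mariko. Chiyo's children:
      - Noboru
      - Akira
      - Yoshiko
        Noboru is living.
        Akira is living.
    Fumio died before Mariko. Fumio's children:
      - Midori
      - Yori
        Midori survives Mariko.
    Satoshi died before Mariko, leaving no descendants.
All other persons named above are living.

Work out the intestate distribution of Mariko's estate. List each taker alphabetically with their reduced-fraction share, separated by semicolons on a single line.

Emiko, as surviving spouse, takes 2/3.
The remaining 1/3 passes to Mariko's descendants per stirpes.
Satoshi left no surviving issue, so that branch lapses and is disregarded.
The 1/3 is divided into 3 equal shares of 1/9 among Junko, Chiyo, Fumio.
Junko predeceased; the 1/9 allotted to Junko's branch passes to Junko's issue by representation.
The 1/9 is divided into 3 equal shares of 1/27 among Sachiko, Haruki, Hana.
Sachiko is living and takes 1/27.
Haruki is living and takes 1/27.
Hana is living and takes 1/27.
Chiyo predeceased; the 1/9 allotted to Chiyo's branch passes to Chiyo's issue by representation.
The 1/9 is divided into 3 equal shares of 1/27 among Noboru, Akira, Yoshiko.
Noboru is living and takes 1/27.
Akira is living and takes 1/27.
Yoshiko is living and takes 1/27.
Fumio predeceased; the 1/9 allotted to Fumio's branch passes to Fumio's issue by representation.
The 1/9 is divided into 2 equal shares of 1/18 among Midori, Yori.
Midori is living and takes 1/18.
Yori is living and takes 1/18.

Akira 1/27; Emiko 2/3; Hana 1/27; Haruki 1/27; Midori 1/18; Noboru 1/27; Sachiko 1/27; Yori 1/18; Yoshiko 1/27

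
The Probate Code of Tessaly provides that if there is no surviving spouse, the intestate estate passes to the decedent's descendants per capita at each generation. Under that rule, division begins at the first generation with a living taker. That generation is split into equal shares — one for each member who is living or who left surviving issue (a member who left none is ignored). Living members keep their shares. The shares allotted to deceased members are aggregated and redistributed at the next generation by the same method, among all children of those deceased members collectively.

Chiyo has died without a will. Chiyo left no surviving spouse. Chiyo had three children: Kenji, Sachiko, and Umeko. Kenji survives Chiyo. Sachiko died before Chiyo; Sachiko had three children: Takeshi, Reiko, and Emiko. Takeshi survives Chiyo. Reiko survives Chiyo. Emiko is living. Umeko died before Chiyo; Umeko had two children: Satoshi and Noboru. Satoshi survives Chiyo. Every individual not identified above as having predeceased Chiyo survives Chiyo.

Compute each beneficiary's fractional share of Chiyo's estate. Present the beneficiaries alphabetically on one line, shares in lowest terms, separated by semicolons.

There is no surviving spouse, so the entire estate passes to Chiyo's descendants per capita at each generation.
At generation 1 (Kenji, Sachiko, Umeko) there are 3 shares of (1)/3 = 1/3 each.
Living: Kenji — each takes 1/3.
Deceased: Sachiko and Umeko. Their combined 2/3 is pooled and carried to generation 2.
At generation 2 (Takeshi, Reiko, Emiko, Satoshi, Noboru) there are 5 shares of (2/3)/5 = 2/15 each.
Living: Takeshi, Reiko, Emiko, Satoshi, and Noboru — each takes 2/15.

Emiko 2/15; Kenji 1/3; Noboru 2/15; Reiko 2/15; Satoshi 2/15; Takeshi 2/15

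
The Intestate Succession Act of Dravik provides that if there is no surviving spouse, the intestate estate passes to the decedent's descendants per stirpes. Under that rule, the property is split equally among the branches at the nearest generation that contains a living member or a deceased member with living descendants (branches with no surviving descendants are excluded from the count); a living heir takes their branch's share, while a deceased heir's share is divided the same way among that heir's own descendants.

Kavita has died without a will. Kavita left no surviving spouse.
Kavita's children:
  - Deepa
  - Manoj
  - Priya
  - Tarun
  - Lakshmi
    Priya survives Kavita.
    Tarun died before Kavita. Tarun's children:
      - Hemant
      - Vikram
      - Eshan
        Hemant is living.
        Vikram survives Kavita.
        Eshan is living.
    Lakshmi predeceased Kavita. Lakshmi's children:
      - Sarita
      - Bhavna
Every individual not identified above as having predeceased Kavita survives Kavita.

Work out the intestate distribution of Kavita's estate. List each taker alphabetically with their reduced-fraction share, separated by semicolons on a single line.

There is no surviving spouse, so the entire estate passes to Kavita's descendants per stirpes.
The estate is divided into 5 equal shares of 1/5 among Deepa, Manoj, Priya, Tarun, Lakshmi.
Deepa is living and takes 1/5.
Manoj is living and takes 1/5.
Priya is living and takes 1/5.
Tarun predeceased; the 1/5 allotted to Tarun's branch passes to Tarun's issue by representation.
The 1/5 is divided into 3 equal shares of 1/15 among Hemant, Vikram, Eshan.
Hemant is living and takes 1/15.
Vikram is living and takes 1/15.
Eshan is living and takes 1/15.
Lakshmi predeceased; the 1/5 allotted to Lakshmi's branch passes to Lakshmi's issue by representation.
The 1/5 is divided into 2 equal shares of 1/10 among Sarita, Bhavna.
Sarita is living and takes 1/10.
Bhavna is living and takes 1/10.

Bhavna 1/10; Deepa 1/5; Eshan 1/15; Hemant 1/15; Manoj 1/5; Priya 1/5; Sarita 1/10; Vikram 1/15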